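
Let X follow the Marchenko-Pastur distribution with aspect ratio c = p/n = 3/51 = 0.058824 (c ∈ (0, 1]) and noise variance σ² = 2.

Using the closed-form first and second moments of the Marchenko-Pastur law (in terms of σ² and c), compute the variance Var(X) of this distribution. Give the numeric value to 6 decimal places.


Recall the MP moments m_1 = E[X] = σ² and m_2 = E[X²] = σ⁴ (1 + c).
m_1 = E[X] = σ² = 2, so m_1² = 4.
m_2 = E[X²] = σ⁴ (1 + c) = 4 · (1 + 0.058824) = 4 · 1.058824 = 4.235294.
(Note m_2 − m_1² simplifies to c · σ⁴ = 0.058824 · 4.)

Var(X) = m_2 − m_1² = 4.235294 − 4 = 0.235294.


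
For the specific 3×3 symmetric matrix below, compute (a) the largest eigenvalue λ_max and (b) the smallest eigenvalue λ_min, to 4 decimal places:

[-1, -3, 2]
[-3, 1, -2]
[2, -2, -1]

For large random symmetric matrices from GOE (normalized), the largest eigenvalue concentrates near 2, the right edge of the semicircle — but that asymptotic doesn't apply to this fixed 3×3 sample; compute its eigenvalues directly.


Since M is real symmetric, all three eigenvalues are real; they are the roots of det(λI − M) = λ³ − (tr M) λ² + s λ − det M, where s is the sum of the principal 2×2 minors.
tr M = -1 + 1 + (-1) = -1.
s = ((-1)·1 − (-3)²) + ((-1)·(-1) − 2²) + (1·(-1) − (-2)²) = -10 + (-3) + (-5) = -18.
det M (expand along row 1) = (-1)·(-5) − (-3)·7 + 2·4 = 34.
Characteristic polynomial: λ³ + λ² − 18λ − 34 = 0.
Substitute λ = y + (tr M)/3 = y − 0.333333 to remove the quadratic term: y³ + p·y + q = 0 with p = s − (tr M)²/3 = -18.333333 and q = −2(tr M)³/27 + (tr M)·s/3 − det M = -27.925926.
Three real roots ⇒ use the trigonometric (Viète) form: r = 2√(−p/3) = 4.944132, φ = arccos(3q/(p·r)) = arccos(0.924267) = 0.391686 rad.
y_k = r·cos(φ/3 − 2πk/3) for k = 0, 1, 2 gives y = 4.902052, -1.893580, -3.008472.
λ_k = y_k − 0.333333 gives λ = 4.5687, -2.2269, -3.3418 (check: the sum is -1.0000 = tr M).

Hence λ_max = 4.5687 and λ_min = -3.3418.


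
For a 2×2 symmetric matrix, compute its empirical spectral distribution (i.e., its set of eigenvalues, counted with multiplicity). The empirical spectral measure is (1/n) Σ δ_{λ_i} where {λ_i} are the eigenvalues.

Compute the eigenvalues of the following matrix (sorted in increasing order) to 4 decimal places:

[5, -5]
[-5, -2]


Since M is real symmetric, both eigenvalues are real; they are the roots of det(λI − M) = λ² − (tr M) λ + det M.
tr M = 5 + (-2) = 3.
det M = 5·(-2) − (-5)² = -10 − 25 = -35.
Characteristic polynomial: λ² − 3λ − 35 = 0.
Discriminant Δ = (tr M)² − 4·det M = 9 − (-140) = 149; √Δ = 12.206556.
λ = (tr M ± √Δ)/2 = (3 ± 12.206556)/2, giving (tr M − √Δ)/2 = -4.6033 and (tr M + √Δ)/2 = 7.6033.

Eigenvalues sorted in increasing order: [-4.6033, 7.6033].


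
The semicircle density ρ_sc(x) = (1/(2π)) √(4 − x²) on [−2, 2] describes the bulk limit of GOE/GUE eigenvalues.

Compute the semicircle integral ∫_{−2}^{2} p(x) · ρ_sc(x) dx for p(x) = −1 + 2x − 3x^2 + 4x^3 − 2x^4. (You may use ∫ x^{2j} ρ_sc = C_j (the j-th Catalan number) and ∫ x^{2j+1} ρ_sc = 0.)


Write p(x) = Σ a_i x^i, split into monomials and integrate each against ρ_sc separately.
Using ∫ x^{2j} ρ_sc = C_j = (1/(j+1)) C(2j, j) (Catalan numbers) and ∫ x^{2j+1} ρ_sc = 0 (odd monomials vanish by symmetry):
  i = 0 (even): a_0 · C_{0} = -1 · 1 = -1
  i = 1 (odd): ∫ x^1 ρ_sc = 0 (vanishes)
  i = 2 (even): a_2 · C_{1} = -3 · 1 = -3
  i = 3 (odd): ∫ x^3 ρ_sc = 0 (vanishes)
  i = 4 (even): a_4 · C_{2} = -2 · 2 = -4

Summing the contributions: ∫_{−2}^{2} p(x) ρ_sc(x) dx = (-1) + (-3) + (-4) = -8.


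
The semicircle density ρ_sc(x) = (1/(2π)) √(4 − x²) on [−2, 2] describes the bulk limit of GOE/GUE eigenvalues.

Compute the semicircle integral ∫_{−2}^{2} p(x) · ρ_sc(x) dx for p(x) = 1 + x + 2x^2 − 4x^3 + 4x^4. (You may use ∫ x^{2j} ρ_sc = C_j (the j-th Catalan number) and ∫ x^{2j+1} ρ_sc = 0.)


Write p(x) = Σ a_i x^i, split into monomials and integrate each against ρ_sc separately.
Using ∫ x^{2j} ρ_sc = C_j = (1/(j+1)) C(2j, j) (Catalan numbers) and ∫ x^{2j+1} ρ_sc = 0 (odd monomials vanish by symmetry):
  i = 0 (even): a_0 · C_{0} = 1 · 1 = 1
  i = 1 (odd): ∫ x^1 ρ_sc = 0 (vanishes)
  i = 2 (even): a_2 · C_{1} = 2 · 1 = 2
  i = 3 (odd): ∫ x^3 ρ_sc = 0 (vanishes)
  i = 4 (even): a_4 · C_{2} = 4 · 2 = 8

Summing the contributions: ∫_{−2}^{2} p(x) ρ_sc(x) dx = 1 + 2 + 8 = 11.


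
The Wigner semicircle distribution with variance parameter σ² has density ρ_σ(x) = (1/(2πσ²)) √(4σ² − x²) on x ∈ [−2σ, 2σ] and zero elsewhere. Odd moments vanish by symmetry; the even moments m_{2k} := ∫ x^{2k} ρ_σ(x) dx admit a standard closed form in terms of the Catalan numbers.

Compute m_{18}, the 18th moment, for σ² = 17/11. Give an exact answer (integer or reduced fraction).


By the scaled semicircle moment identity, m_{2k} = σ^{2k} · C_k with k = 9.
C_9 = (1/(k+1)) · C(2k, k) = (1/10) · C(18, 9) = (1/10) · 48620 = 4862.
σ^{2k} = (σ²)^k = (17/11)^9 = 118587876497/2357947691.

Therefore m_{18} = σ^{18} · C_9 = (118587876497/2357947691) · 4862 = 52415841411674/214358881.


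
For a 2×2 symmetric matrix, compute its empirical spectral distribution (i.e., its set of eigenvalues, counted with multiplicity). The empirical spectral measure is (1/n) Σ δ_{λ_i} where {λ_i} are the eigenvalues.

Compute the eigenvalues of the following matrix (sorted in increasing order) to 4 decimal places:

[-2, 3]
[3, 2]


Since M is real symmetric, both eigenvalues are real; they are the roots of det(λI − M) = λ² − (tr M) λ + det M.
tr M = -2 + 2 = 0.
det M = (-2)·2 − 3² = -4 − 9 = -13.
Characteristic polynomial: λ² − 13 = 0.
Discriminant Δ = (tr M)² − 4·det M = 0 − (-52) = 52; √Δ = 7.211103.
λ = (tr M ± √Δ)/2 = (0 ± 7.211103)/2, giving (tr M − √Δ)/2 = -3.6056 and (tr M + √Δ)/2 = 3.6056.

Eigenvalues sorted in increasing order: [-3.6056, 3.6056].


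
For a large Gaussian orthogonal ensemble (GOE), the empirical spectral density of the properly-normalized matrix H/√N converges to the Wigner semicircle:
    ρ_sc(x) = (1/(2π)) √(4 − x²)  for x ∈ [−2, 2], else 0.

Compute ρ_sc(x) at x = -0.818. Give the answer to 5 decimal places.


ρ_sc(x) = (1/(2π)) √(4 − x²). With x = -0.818:
  4 − x² = 4 − (-0.818)² = 4 − 0.669124 = 3.330876.
  √(4 − x²) = 1.825069.
  1/(2π) = 0.159155.
  ρ_sc(-0.818) = 0.159155 · 1.825069 = 0.290469.

Rounded to 5 decimal places: ρ_sc(-0.818) ≈ 0.29047.


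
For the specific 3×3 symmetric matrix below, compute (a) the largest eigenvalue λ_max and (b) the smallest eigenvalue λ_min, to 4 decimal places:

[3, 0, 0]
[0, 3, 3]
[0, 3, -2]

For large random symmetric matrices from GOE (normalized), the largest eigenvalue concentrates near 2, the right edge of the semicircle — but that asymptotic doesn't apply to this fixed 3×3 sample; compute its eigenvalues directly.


Since M is real symmetric, all three eigenvalues are real; they are the roots of det(λI − M) = λ³ − (tr M) λ² + s λ − det M, where s is the sum of the principal 2×2 minors.
tr M = 3 + 3 + (-2) = 4.
s = (3·3 − 0²) + (3·(-2) − 0²) + (3·(-2) − 3²) = 9 + (-6) + (-15) = -12.
det M (expand along row 1) = 3·(-15) − 0·0 + 0·0 = -45.
Characteristic polynomial: λ³ − 4λ² − 12λ + 45 = 0.
Substitute λ = y + (tr M)/3 = y + 1.333333 to remove the quadratic term: y³ + p·y + q = 0 with p = s − (tr M)²/3 = -17.333333 and q = −2(tr M)³/27 + (tr M)·s/3 − det M = 24.259259.
Three real roots ⇒ use the trigonometric (Viète) form: r = 2√(−p/3) = 4.807402, φ = arccos(3q/(p·r)) = arccos(-0.873386) = 2.632909 rad.
y_k = r·cos(φ/3 − 2πk/3) for k = 0, 1, 2 gives y = 3.071792, 1.666667, -4.738458.
λ_k = y_k + 1.333333 gives λ = 4.4051, 3.0000, -3.4051 (check: the sum is 4.0000 = tr M).

Hence λ_max = 4.4051 and λ_min = -3.4051.


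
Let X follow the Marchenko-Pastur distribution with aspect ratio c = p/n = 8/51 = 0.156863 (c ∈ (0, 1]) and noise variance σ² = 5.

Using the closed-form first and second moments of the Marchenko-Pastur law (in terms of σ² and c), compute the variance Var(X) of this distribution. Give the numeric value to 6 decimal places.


Recall the MP moments m_1 = E[X] = σ² and m_2 = E[X²] = σ⁴ (1 + c).
m_1 = E[X] = σ² = 5, so m_1² = 25.
m_2 = E[X²] = σ⁴ (1 + c) = 25 · (1 + 0.156863) = 25 · 1.156863 = 28.921569.
(Note m_2 − m_1² simplifies to c · σ⁴ = 0.156863 · 25.)

Var(X) = m_2 − m_1² = 28.921569 − 25 = 3.921569.


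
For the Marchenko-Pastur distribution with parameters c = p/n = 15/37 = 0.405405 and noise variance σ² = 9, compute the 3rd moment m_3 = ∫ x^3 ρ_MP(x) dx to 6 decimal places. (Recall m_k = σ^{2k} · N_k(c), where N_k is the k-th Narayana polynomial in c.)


E[X³] = σ⁶ (1 + 3c + c²) (third MP moment). With σ² = 9 (so σ⁶ = 729) and c = 15/37 = 0.405405: E[X³] = 729 · (1 + 3·0.405405 + (0.405405)²) = 729 · 2.380570.

So E[X^3] = 1735.435354.


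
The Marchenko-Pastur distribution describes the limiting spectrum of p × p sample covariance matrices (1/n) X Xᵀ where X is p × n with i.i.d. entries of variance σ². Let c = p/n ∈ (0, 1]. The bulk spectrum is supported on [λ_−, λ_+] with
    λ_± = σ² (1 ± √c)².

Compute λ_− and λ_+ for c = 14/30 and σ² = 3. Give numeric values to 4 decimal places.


c = 14/30 = 0.466667; √c = 0.683130.
λ_− = σ² (1 − √c)² = 3 · (1 − 0.683130)² = 3 · (0.316870)² = 0.301220.
λ_+ = σ² (1 + √c)² = 3 · (1 + 0.683130)² = 3 · (1.683130)² = 8.498780.

Rounded to 4 decimal places: λ_− ≈ 0.3012, λ_+ ≈ 8.4988.


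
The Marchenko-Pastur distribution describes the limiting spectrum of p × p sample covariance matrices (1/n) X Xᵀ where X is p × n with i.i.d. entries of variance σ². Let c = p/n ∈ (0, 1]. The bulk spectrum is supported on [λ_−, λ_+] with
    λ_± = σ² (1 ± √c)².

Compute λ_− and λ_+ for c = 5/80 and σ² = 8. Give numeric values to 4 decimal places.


c = 5/80 = 0.062500; √c = 0.250000.
λ_− = σ² (1 − √c)² = 8 · (1 − 0.250000)² = 8 · (0.750000)² = 4.500000.
λ_+ = σ² (1 + √c)² = 8 · (1 + 0.250000)² = 8 · (1.250000)² = 12.500000.

Rounded to 4 decimal places: λ_− ≈ 4.5000, λ_+ ≈ 12.5000.


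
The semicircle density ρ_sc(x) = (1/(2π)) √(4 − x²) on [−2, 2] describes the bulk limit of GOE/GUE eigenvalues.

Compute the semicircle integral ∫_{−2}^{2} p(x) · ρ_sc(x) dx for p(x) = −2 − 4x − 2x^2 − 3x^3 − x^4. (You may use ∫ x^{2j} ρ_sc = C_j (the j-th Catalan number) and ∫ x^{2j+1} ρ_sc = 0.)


Write p(x) = Σ a_i x^i, split into monomials and integrate each against ρ_sc separately.
Using ∫ x^{2j} ρ_sc = C_j = (1/(j+1)) C(2j, j) (Catalan numbers) and ∫ x^{2j+1} ρ_sc = 0 (odd monomials vanish by symmetry):
  i = 0 (even): a_0 · C_{0} = -2 · 1 = -2
  i = 1 (odd): ∫ x^1 ρ_sc = 0 (vanishes)
  i = 2 (even): a_2 · C_{1} = -2 · 1 = -2
  i = 3 (odd): ∫ x^3 ρ_sc = 0 (vanishes)
  i = 4 (even): a_4 · C_{2} = -1 · 2 = -2

Summing the contributions: ∫_{−2}^{2} p(x) ρ_sc(x) dx = (-2) + (-2) + (-2) = -6.


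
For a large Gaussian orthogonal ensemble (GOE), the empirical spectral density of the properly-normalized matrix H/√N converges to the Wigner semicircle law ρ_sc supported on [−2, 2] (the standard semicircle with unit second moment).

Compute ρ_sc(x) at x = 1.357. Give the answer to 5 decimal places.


ρ_sc(x) = (1/(2π)) √(4 − x²). With x = 1.357:
  4 − x² = 4 − (1.357)² = 4 − 1.841449 = 2.158551.
  √(4 − x²) = 1.469201.
  1/(2π) = 0.159155.
  ρ_sc(1.357) = 0.159155 · 1.469201 = 0.233831.

Rounded to 5 decimal places: ρ_sc(1.357) ≈ 0.23383.


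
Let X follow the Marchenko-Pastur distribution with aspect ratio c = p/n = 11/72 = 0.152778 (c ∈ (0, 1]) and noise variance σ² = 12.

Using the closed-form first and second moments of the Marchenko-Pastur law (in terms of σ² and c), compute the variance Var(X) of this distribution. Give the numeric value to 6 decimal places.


Recall the MP moments m_1 = E[X] = σ² and m_2 = E[X²] = σ⁴ (1 + c).
m_1 = E[X] = σ² = 12, so m_1² = 144.
m_2 = E[X²] = σ⁴ (1 + c) = 144 · (1 + 0.152778) = 144 · 1.152778 = 166.000000.
(Note m_2 − m_1² simplifies to c · σ⁴ = 0.152778 · 144.)

Var(X) = m_2 − m_1² = 166.000000 − 144 = 22.000000.


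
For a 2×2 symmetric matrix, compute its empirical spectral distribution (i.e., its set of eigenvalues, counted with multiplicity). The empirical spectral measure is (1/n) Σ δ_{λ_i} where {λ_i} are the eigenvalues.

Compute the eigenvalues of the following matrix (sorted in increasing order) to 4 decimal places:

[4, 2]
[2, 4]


Since M is real symmetric, both eigenvalues are real; they are the roots of det(λI − M) = λ² − (tr M) λ + det M.
tr M = 4 + 4 = 8.
det M = 4·4 − 2² = 16 − 4 = 12.
Characteristic polynomial: λ² − 8λ + 12 = 0.
Discriminant Δ = (tr M)² − 4·det M = 64 − 48 = 16; √Δ = 4.000000.
λ = (tr M ± √Δ)/2 = (8 ± 4.000000)/2, giving (tr M − √Δ)/2 = 2.0000 and (tr M + √Δ)/2 = 6.0000.

Eigenvalues sorted in increasing order: [2.0000, 6.0000].


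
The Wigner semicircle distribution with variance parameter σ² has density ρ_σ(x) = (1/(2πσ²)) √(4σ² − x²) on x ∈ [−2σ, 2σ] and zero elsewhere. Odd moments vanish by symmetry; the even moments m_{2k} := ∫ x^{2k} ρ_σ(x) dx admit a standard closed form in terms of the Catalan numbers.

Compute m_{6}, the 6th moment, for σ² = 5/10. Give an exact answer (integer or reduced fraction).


By the scaled semicircle moment identity, m_{2k} = σ^{2k} · C_k with k = 3.
C_3 = (1/(k+1)) · C(2k, k) = (1/4) · C(6, 3) = (1/4) · 20 = 5.
σ^{2k} = (σ²)^k = (5/10)^3 = 1/8.

Therefore m_{6} = σ^{6} · C_3 = (1/8) · 5 = 5/8.


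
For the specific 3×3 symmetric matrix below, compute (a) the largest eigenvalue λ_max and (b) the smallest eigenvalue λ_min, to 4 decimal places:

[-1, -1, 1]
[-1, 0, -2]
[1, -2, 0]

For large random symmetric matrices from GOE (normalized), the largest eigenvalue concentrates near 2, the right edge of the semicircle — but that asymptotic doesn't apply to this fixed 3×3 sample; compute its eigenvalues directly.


Since M is real symmetric, all three eigenvalues are real; they are the roots of det(λI − M) = λ³ − (tr M) λ² + s λ − det M, where s is the sum of the principal 2×2 minors.
tr M = -1 + 0 + 0 = -1.
s = ((-1)·0 − (-1)²) + ((-1)·0 − 1²) + (0·0 − (-2)²) = -1 + (-1) + (-4) = -6.
det M (expand along row 1) = (-1)·(-4) − (-1)·2 + 1·2 = 8.
Characteristic polynomial: λ³ + λ² − 6λ − 8 = 0.
Substitute λ = y + (tr M)/3 = y − 0.333333 to remove the quadratic term: y³ + p·y + q = 0 with p = s − (tr M)²/3 = -6.333333 and q = −2(tr M)³/27 + (tr M)·s/3 − det M = -5.925926.
Three real roots ⇒ use the trigonometric (Viète) form: r = 2√(−p/3) = 2.905933, φ = arccos(3q/(p·r)) = arccos(0.965961) = 0.261664 rad.
y_k = r·cos(φ/3 − 2πk/3) for k = 0, 1, 2 gives y = 2.894886, -1.228219, -1.666667.
λ_k = y_k − 0.333333 gives λ = 2.5616, -1.5616, -2.0000 (check: the sum is -1.0000 = tr M).

Hence λ_max = 2.5616 and λ_min = -2.0000.


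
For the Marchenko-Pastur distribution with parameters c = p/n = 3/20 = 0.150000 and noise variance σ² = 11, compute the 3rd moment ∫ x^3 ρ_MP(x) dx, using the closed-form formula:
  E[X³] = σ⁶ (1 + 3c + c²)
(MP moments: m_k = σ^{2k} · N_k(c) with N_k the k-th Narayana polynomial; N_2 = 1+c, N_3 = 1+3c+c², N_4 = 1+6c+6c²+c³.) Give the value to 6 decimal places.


E[X³] = σ⁶ (1 + 3c + c²) (third MP moment). With σ² = 11 (so σ⁶ = 1331) and c = 3/20 = 0.150000: E[X³] = 1331 · (1 + 3·0.150000 + (0.150000)²) = 1331 · 1.472500.

So E[X^3] = 1959.897500.


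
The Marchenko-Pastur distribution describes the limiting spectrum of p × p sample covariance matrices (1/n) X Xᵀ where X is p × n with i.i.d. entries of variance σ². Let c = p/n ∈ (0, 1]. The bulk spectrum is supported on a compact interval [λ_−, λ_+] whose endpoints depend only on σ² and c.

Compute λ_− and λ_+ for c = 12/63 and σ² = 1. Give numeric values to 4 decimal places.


c = 12/63 = 0.190476; √c = 0.436436.
λ_− = σ² (1 − √c)² = 1 · (1 − 0.436436)² = 1 · (0.563564)² = 0.317605.
λ_+ = σ² (1 + √c)² = 1 · (1 + 0.436436)² = 1 · (1.436436)² = 2.063348.

Rounded to 4 decimal places: λ_− ≈ 0.3176, λ_+ ≈ 2.0633.


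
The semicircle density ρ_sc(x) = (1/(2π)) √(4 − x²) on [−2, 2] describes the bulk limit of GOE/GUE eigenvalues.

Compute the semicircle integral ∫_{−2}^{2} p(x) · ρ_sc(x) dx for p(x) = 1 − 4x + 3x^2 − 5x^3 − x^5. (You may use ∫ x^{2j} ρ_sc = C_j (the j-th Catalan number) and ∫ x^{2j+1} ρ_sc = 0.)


Write p(x) = Σ a_i x^i, split into monomials and integrate each against ρ_sc separately.
Using ∫ x^{2j} ρ_sc = C_j = (1/(j+1)) C(2j, j) (Catalan numbers) and ∫ x^{2j+1} ρ_sc = 0 (odd monomials vanish by symmetry):
  i = 0 (even): a_0 · C_{0} = 1 · 1 = 1
  i = 1 (odd): ∫ x^1 ρ_sc = 0 (vanishes)
  i = 2 (even): a_2 · C_{1} = 3 · 1 = 3
  i = 3 (odd): ∫ x^3 ρ_sc = 0 (vanishes)
  i = 5 (odd): ∫ x^5 ρ_sc = 0 (vanishes)

Summing the contributions: ∫_{−2}^{2} p(x) ρ_sc(x) dx = 1 + 3 = 4.


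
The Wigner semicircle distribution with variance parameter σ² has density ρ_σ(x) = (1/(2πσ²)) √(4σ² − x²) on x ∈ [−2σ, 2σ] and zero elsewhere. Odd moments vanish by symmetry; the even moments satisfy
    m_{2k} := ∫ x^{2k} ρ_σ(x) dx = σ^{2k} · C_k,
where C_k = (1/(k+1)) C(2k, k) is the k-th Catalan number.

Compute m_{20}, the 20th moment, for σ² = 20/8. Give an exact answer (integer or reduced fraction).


By the scaled semicircle moment identity, m_{2k} = σ^{2k} · C_k with k = 10.
C_10 = (1/(k+1)) · C(2k, k) = (1/11) · C(20, 10) = (1/11) · 184756 = 16796.
σ^{2k} = (σ²)^k = (20/8)^10 = 9765625/1024.

Therefore m_{20} = σ^{20} · C_10 = (9765625/1024) · 16796 = 41005859375/256.


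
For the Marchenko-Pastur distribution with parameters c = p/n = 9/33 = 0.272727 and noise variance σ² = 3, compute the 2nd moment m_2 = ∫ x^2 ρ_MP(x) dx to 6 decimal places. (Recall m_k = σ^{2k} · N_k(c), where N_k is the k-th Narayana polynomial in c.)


E[X²] = σ⁴ (1 + c) (second MP moment). With σ² = 3 (so σ⁴ = 9) and c = 9/33 = 0.272727: E[X²] = 9 · (1 + 0.272727) = 9 · 1.272727.

So E[X^2] = 11.454545.


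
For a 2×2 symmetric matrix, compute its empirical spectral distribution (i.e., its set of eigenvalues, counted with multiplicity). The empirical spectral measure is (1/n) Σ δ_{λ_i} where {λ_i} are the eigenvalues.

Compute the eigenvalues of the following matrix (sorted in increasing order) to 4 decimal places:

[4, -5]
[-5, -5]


Since M is real symmetric, both eigenvalues are real; they are the roots of det(λI − M) = λ² − (tr M) λ + det M.
tr M = 4 + (-5) = -1.
det M = 4·(-5) − (-5)² = -20 − 25 = -45.
Characteristic polynomial: λ² + λ − 45 = 0.
Discriminant Δ = (tr M)² − 4·det M = 1 − (-180) = 181; √Δ = 13.453624.
λ = (tr M ± √Δ)/2 = (-1 ± 13.453624)/2, giving (tr M − √Δ)/2 = -7.2268 and (tr M + √Δ)/2 = 6.2268.

Eigenvalues sorted in increasing order: [-7.2268, 6.2268].


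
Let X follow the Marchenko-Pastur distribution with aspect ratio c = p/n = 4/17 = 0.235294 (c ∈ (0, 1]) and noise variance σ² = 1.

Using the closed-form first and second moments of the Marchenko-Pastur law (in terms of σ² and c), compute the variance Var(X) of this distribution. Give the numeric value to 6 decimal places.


Recall the MP moments m_1 = E[X] = σ² and m_2 = E[X²] = σ⁴ (1 + c).
m_1 = E[X] = σ² = 1, so m_1² = 1.
m_2 = E[X²] = σ⁴ (1 + c) = 1 · (1 + 0.235294) = 1 · 1.235294 = 1.235294.
(Note m_2 − m_1² simplifies to c · σ⁴ = 0.235294 · 1.)

Var(X) = m_2 − m_1² = 1.235294 − 1 = 0.235294.


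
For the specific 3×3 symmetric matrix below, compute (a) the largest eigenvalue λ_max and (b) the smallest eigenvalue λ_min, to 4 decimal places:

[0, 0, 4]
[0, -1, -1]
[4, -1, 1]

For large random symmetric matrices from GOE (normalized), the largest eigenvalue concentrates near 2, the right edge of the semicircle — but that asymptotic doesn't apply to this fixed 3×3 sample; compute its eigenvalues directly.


Since M is real symmetric, all three eigenvalues are real; they are the roots of det(λI − M) = λ³ − (tr M) λ² + s λ − det M, where s is the sum of the principal 2×2 minors.
tr M = 0 + (-1) + 1 = 0.
s = (0·(-1) − 0²) + (0·1 − 4²) + ((-1)·1 − (-1)²) = 0 + (-16) + (-2) = -18.
det M (expand along row 1) = 0·(-2) − 0·4 + 4·4 = 16.
Characteristic polynomial: λ³ − 18λ − 16 = 0.
Substitute λ = y + (tr M)/3 = y + 0.000000 to remove the quadratic term: y³ + p·y + q = 0 with p = s − (tr M)²/3 = -18.000000 and q = −2(tr M)³/27 + (tr M)·s/3 − det M = -16.000000.
Three real roots ⇒ use the trigonometric (Viète) form: r = 2√(−p/3) = 4.898979, φ = arccos(3q/(p·r)) = arccos(0.544331) = 0.995205 rad.
y_k = r·cos(φ/3 − 2πk/3) for k = 0, 1, 2 gives y = 4.631881, -0.934181, -3.697700.
λ_k = y_k + 0.000000 gives λ = 4.6319, -0.9342, -3.6977 (check: the sum is 0.0000 = tr M).

Hence λ_max = 4.6319 and λ_min = -3.6977.


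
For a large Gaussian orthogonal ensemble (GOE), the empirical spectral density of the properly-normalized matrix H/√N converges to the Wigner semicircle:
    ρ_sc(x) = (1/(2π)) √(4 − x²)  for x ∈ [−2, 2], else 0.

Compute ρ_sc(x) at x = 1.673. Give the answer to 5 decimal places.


ρ_sc(x) = (1/(2π)) √(4 − x²). With x = 1.673:
  4 − x² = 4 − (1.673)² = 4 − 2.798929 = 1.201071.
  √(4 − x²) = 1.095934.
  1/(2π) = 0.159155.
  ρ_sc(1.673) = 0.159155 · 1.095934 = 0.174423.

Rounded to 5 decimal places: ρ_sc(1.673) ≈ 0.17442.


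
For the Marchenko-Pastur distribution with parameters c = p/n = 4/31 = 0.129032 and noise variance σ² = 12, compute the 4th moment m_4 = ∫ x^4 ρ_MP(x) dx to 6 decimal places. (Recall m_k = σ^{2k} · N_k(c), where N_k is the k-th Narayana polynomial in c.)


E[X⁴] = σ⁸ (1 + 6c + 6c² + c³) (fourth MP moment). With σ² = 12 (so σ⁸ = 20736) and c = 4/31 = 0.129032: E[X⁴] = 20736 · (1 + 6·0.129032 + 6·(0.129032)² + (0.129032)³) = 20736 · 1.876238.

So E[X^4] = 38905.666812.


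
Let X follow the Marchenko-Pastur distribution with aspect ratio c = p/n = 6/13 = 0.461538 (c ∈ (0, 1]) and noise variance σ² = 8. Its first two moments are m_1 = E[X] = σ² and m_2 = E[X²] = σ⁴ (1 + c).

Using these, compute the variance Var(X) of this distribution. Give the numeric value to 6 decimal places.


m_1 = E[X] = σ² = 8, so m_1² = 64.
m_2 = E[X²] = σ⁴ (1 + c) = 64 · (1 + 0.461538) = 64 · 1.461538 = 93.538462.
(Note m_2 − m_1² simplifies to c · σ⁴ = 0.461538 · 64.)

Var(X) = m_2 − m_1² = 93.538462 − 64 = 29.538462.


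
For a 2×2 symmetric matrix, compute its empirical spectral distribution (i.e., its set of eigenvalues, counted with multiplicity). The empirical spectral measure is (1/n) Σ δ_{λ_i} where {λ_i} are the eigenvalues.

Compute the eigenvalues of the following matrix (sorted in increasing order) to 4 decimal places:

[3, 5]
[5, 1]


Since M is real symmetric, both eigenvalues are real; they are the roots of det(λI − M) = λ² − (tr M) λ + det M.
tr M = 3 + 1 = 4.
det M = 3·1 − 5² = 3 − 25 = -22.
Characteristic polynomial: λ² − 4λ − 22 = 0.
Discriminant Δ = (tr M)² − 4·det M = 16 − (-88) = 104; √Δ = 10.198039.
λ = (tr M ± √Δ)/2 = (4 ± 10.198039)/2, giving (tr M − √Δ)/2 = -3.0990 and (tr M + √Δ)/2 = 7.0990.

Eigenvalues sorted in increasing order: [-3.0990, 7.0990].


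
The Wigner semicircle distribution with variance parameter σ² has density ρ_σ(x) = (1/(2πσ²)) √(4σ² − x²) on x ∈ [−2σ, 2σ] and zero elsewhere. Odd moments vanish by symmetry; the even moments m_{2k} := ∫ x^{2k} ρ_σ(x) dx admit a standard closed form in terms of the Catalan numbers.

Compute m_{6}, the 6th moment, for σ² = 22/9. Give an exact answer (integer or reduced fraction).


By the scaled semicircle moment identity, m_{2k} = σ^{2k} · C_k with k = 3.
C_3 = (1/(k+1)) · C(2k, k) = (1/4) · C(6, 3) = (1/4) · 20 = 5.
σ^{2k} = (σ²)^k = (22/9)^3 = 10648/729.

Therefore m_{6} = σ^{6} · C_3 = (10648/729) · 5 = 53240/729.


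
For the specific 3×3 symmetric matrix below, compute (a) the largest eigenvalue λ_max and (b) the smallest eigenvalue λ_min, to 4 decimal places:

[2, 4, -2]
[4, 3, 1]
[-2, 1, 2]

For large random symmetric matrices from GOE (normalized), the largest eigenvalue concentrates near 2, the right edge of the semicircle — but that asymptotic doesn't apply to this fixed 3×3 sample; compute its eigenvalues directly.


Since M is real symmetric, all three eigenvalues are real; they are the roots of det(λI − M) = λ³ − (tr M) λ² + s λ − det M, where s is the sum of the principal 2×2 minors.
tr M = 2 + 3 + 2 = 7.
s = (2·3 − 4²) + (2·2 − (-2)²) + (3·2 − 1²) = -10 + 0 + 5 = -5.
det M (expand along row 1) = 2·5 − 4·10 + (-2)·10 = -50.
Characteristic polynomial: λ³ − 7λ² − 5λ + 50 = 0.
Substitute λ = y + (tr M)/3 = y + 2.333333 to remove the quadratic term: y³ + p·y + q = 0 with p = s − (tr M)²/3 = -21.333333 and q = −2(tr M)³/27 + (tr M)·s/3 − det M = 12.925926.
Three real roots ⇒ use the trigonometric (Viète) form: r = 2√(−p/3) = 5.333333, φ = arccos(3q/(p·r)) = arccos(-0.340820) = 1.918586 rad.
y_k = r·cos(φ/3 − 2πk/3) for k = 0, 1, 2 gives y = 4.279345, 0.616908, -4.896253.
λ_k = y_k + 2.333333 gives λ = 6.6127, 2.9502, -2.5629 (check: the sum is 7.0000 = tr M).

Hence λ_max = 6.6127 and λ_min = -2.5629.


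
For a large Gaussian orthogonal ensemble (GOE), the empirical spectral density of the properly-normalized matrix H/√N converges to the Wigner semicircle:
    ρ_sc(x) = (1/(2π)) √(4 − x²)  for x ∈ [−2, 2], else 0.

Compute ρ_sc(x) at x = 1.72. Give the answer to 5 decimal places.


ρ_sc(x) = (1/(2π)) √(4 − x²). With x = 1.72:
  4 − x² = 4 − (1.72)² = 4 − 2.958400 = 1.041600.
  √(4 − x²) = 1.020588.
  1/(2π) = 0.159155.
  ρ_sc(1.72) = 0.159155 · 1.020588 = 0.162432.

Rounded to 5 decimal places: ρ_sc(1.72) ≈ 0.16243.


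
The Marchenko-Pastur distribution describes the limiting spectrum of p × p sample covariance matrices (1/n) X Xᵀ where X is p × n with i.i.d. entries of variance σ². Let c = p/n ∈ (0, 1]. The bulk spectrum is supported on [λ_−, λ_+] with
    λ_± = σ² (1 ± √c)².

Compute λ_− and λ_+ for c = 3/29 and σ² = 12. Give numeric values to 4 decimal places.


c = 3/29 = 0.103448; √c = 0.321634.
λ_− = σ² (1 − √c)² = 12 · (1 − 0.321634)² = 12 · (0.678366)² = 5.522169.
λ_+ = σ² (1 + √c)² = 12 · (1 + 0.321634)² = 12 · (1.321634)² = 20.960590.

Rounded to 4 decimal places: λ_− ≈ 5.5222, λ_+ ≈ 20.9606.


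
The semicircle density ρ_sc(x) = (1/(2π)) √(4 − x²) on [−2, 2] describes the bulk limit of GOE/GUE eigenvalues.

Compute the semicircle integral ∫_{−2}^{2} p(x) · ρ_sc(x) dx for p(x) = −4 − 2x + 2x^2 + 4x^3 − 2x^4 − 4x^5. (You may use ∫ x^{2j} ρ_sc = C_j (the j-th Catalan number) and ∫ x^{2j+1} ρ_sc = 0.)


Write p(x) = Σ a_i x^i, split into monomials and integrate each against ρ_sc separately.
Using ∫ x^{2j} ρ_sc = C_j = (1/(j+1)) C(2j, j) (Catalan numbers) and ∫ x^{2j+1} ρ_sc = 0 (odd monomials vanish by symmetry):
  i = 0 (even): a_0 · C_{0} = -4 · 1 = -4
  i = 1 (odd): ∫ x^1 ρ_sc = 0 (vanishes)
  i = 2 (even): a_2 · C_{1} = 2 · 1 = 2
  i = 3 (odd): ∫ x^3 ρ_sc = 0 (vanishes)
  i = 4 (even): a_4 · C_{2} = -2 · 2 = -4
  i = 5 (odd): ∫ x^5 ρ_sc = 0 (vanishes)

Summing the contributions: ∫_{−2}^{2} p(x) ρ_sc(x) dx = (-4) + 2 + (-4) = -6.


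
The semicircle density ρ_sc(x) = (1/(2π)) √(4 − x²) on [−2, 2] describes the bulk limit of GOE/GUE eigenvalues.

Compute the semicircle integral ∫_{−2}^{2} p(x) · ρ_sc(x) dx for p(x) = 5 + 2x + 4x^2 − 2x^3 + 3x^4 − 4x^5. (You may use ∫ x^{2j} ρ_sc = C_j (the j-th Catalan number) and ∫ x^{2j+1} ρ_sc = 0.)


Write p(x) = Σ a_i x^i, split into monomials and integrate each against ρ_sc separately.
Using ∫ x^{2j} ρ_sc = C_j = (1/(j+1)) C(2j, j) (Catalan numbers) and ∫ x^{2j+1} ρ_sc = 0 (odd monomials vanish by symmetry):
  i = 0 (even): a_0 · C_{0} = 5 · 1 = 5
  i = 1 (odd): ∫ x^1 ρ_sc = 0 (vanishes)
  i = 2 (even): a_2 · C_{1} = 4 · 1 = 4
  i = 3 (odd): ∫ x^3 ρ_sc = 0 (vanishes)
  i = 4 (even): a_4 · C_{2} = 3 · 2 = 6
  i = 5 (odd): ∫ x^5 ρ_sc = 0 (vanishes)

Summing the contributions: ∫_{−2}^{2} p(x) ρ_sc(x) dx = 5 + 4 + 6 = 15.


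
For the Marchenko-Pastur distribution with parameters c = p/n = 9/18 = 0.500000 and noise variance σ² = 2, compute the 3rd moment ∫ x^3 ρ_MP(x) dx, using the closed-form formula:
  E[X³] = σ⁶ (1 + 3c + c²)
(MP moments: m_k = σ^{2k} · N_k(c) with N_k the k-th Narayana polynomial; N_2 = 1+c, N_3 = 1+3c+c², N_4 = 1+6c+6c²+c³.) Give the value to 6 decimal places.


E[X³] = σ⁶ (1 + 3c + c²) (third MP moment). With σ² = 2 (so σ⁶ = 8) and c = 9/18 = 0.500000: E[X³] = 8 · (1 + 3·0.500000 + (0.500000)²) = 8 · 2.750000.

So E[X^3] = 22.000000.


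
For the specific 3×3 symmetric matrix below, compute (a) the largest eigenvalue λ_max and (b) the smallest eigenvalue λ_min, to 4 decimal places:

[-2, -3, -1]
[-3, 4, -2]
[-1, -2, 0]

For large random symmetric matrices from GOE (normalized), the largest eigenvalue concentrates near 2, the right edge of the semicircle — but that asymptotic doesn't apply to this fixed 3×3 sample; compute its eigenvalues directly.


Since M is real symmetric, all three eigenvalues are real; they are the roots of det(λI − M) = λ³ − (tr M) λ² + s λ − det M, where s is the sum of the principal 2×2 minors.
tr M = -2 + 4 + 0 = 2.
s = ((-2)·4 − (-3)²) + ((-2)·0 − (-1)²) + (4·0 − (-2)²) = -17 + (-1) + (-4) = -22.
det M (expand along row 1) = (-2)·(-4) − (-3)·(-2) + (-1)·10 = -8.
Characteristic polynomial: λ³ − 2λ² − 22λ + 8 = 0.
Substitute λ = y + (tr M)/3 = y + 0.666667 to remove the quadratic term: y³ + p·y + q = 0 with p = s − (tr M)²/3 = -23.333333 and q = −2(tr M)³/27 + (tr M)·s/3 − det M = -7.259259.
Three real roots ⇒ use the trigonometric (Viète) form: r = 2√(−p/3) = 5.577734, φ = arccos(3q/(p·r)) = arccos(0.167332) = 1.402673 rad.
y_k = r·cos(φ/3 − 2πk/3) for k = 0, 1, 2 gives y = 4.979085, -0.312418, -4.666667.
λ_k = y_k + 0.666667 gives λ = 5.6458, 0.3542, -4.0000 (check: the sum is 2.0000 = tr M).

Hence λ_max = 5.6458 and λ_min = -4.0000.


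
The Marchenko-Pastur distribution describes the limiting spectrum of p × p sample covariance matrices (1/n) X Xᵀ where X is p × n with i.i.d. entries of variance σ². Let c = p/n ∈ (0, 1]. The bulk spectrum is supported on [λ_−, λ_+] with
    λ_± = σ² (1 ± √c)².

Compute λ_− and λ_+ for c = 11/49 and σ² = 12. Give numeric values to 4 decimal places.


c = 11/49 = 0.224490; √c = 0.473804.
λ_− = σ² (1 − √c)² = 12 · (1 − 0.473804)² = 12 · (0.526196)² = 3.322593.
λ_+ = σ² (1 + √c)² = 12 · (1 + 0.473804)² = 12 · (1.473804)² = 26.065163.

Rounded to 4 decimal places: λ_− ≈ 3.3226, λ_+ ≈ 26.0652.


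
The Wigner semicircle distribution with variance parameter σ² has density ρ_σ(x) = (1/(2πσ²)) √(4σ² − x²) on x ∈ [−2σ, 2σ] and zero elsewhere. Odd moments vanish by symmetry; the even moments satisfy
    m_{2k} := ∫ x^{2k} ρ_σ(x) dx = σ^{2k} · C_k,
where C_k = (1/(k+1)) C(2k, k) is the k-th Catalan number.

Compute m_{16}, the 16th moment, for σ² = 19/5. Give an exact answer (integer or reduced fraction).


By the scaled semicircle moment identity, m_{2k} = σ^{2k} · C_k with k = 8.
C_8 = (1/(k+1)) · C(2k, k) = (1/9) · C(16, 8) = (1/9) · 12870 = 1430.
σ^{2k} = (σ²)^k = (19/5)^8 = 16983563041/390625.

Therefore m_{16} = σ^{16} · C_8 = (16983563041/390625) · 1430 = 4857299029726/78125.


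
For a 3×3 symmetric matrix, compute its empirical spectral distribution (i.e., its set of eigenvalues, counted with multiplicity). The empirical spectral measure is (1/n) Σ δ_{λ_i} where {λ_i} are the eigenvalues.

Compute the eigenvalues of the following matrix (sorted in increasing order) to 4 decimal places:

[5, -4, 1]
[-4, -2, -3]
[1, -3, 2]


Since M is real symmetric, all three eigenvalues are real; they are the roots of det(λI − M) = λ³ − (tr M) λ² + s λ − det M, where s is the sum of the principal 2×2 minors.
tr M = 5 + (-2) + 2 = 5.
s = (5·(-2) − (-4)²) + (5·2 − 1²) + ((-2)·2 − (-3)²) = -26 + 9 + (-13) = -30.
det M (expand along row 1) = 5·(-13) − (-4)·(-5) + 1·14 = -71.
Characteristic polynomial: λ³ − 5λ² − 30λ + 71 = 0.
Substitute λ = y + (tr M)/3 = y + 1.666667 to remove the quadratic term: y³ + p·y + q = 0 with p = s − (tr M)²/3 = -38.333333 and q = −2(tr M)³/27 + (tr M)·s/3 − det M = 11.740741.
Three real roots ⇒ use the trigonometric (Viète) form: r = 2√(−p/3) = 7.149204, φ = arccos(3q/(p·r)) = arccos(-0.128523) = 1.699676 rad.
y_k = r·cos(φ/3 − 2πk/3) for k = 0, 1, 2 gives y = 6.032162, 0.307035, -6.339197.
λ_k = y_k + 1.666667 gives λ = 7.6988, 1.9737, -4.6725 (check: the sum is 5.0000 = tr M).

Eigenvalues sorted in increasing order: [-4.6725, 1.9737, 7.6988].


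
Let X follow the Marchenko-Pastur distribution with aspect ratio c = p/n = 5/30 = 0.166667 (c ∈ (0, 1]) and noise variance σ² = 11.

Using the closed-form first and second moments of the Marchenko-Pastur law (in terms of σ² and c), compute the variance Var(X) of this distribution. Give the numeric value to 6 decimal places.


Recall the MP moments m_1 = E[X] = σ² and m_2 = E[X²] = σ⁴ (1 + c).
m_1 = E[X] = σ² = 11, so m_1² = 121.
m_2 = E[X²] = σ⁴ (1 + c) = 121 · (1 + 0.166667) = 121 · 1.166667 = 141.166667.
(Note m_2 − m_1² simplifies to c · σ⁴ = 0.166667 · 121.)

Var(X) = m_2 − m_1² = 141.166667 − 121 = 20.166667.


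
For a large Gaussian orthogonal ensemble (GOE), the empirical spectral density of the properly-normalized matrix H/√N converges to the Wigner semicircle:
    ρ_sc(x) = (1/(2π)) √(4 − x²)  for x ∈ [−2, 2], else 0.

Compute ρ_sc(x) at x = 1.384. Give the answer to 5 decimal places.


ρ_sc(x) = (1/(2π)) √(4 − x²). With x = 1.384:
  4 − x² = 4 − (1.384)² = 4 − 1.915456 = 2.084544.
  √(4 − x²) = 1.443795.
  1/(2π) = 0.159155.
  ρ_sc(1.384) = 0.159155 · 1.443795 = 0.229787.

Rounded to 5 decimal places: ρ_sc(1.384) ≈ 0.22979.


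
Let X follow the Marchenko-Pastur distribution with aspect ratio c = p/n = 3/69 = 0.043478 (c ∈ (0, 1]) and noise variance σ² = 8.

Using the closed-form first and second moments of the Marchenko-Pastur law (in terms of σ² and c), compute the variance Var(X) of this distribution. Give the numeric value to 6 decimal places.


Recall the MP moments m_1 = E[X] = σ² and m_2 = E[X²] = σ⁴ (1 + c).
m_1 = E[X] = σ² = 8, so m_1² = 64.
m_2 = E[X²] = σ⁴ (1 + c) = 64 · (1 + 0.043478) = 64 · 1.043478 = 66.782609.
(Note m_2 − m_1² simplifies to c · σ⁴ = 0.043478 · 64.)

Var(X) = m_2 − m_1² = 66.782609 − 64 = 2.782609.


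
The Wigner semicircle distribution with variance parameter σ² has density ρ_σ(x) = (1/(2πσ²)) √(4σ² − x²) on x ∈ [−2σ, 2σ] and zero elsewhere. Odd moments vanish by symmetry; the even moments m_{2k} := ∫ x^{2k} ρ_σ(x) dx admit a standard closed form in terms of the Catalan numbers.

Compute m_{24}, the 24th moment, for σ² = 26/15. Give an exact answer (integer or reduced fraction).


By the scaled semicircle moment identity, m_{2k} = σ^{2k} · C_k with k = 12.
C_12 = (1/(k+1)) · C(2k, k) = (1/13) · C(24, 12) = (1/13) · 2704156 = 208012.
σ^{2k} = (σ²)^k = (26/15)^12 = 95428956661682176/129746337890625.

Therefore m_{24} = σ^{24} · C_12 = (95428956661682176/129746337890625) · 208012 = 19850368133109832794112/129746337890625.


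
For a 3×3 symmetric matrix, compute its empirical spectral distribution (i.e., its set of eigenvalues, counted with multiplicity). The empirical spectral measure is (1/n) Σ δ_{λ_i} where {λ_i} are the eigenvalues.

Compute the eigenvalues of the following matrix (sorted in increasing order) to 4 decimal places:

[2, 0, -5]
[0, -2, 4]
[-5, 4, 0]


Since M is real symmetric, all three eigenvalues are real; they are the roots of det(λI − M) = λ³ − (tr M) λ² + s λ − det M, where s is the sum of the principal 2×2 minors.
tr M = 2 + (-2) + 0 = 0.
s = (2·(-2) − 0²) + (2·0 − (-5)²) + ((-2)·0 − 4²) = -4 + (-25) + (-16) = -45.
det M (expand along row 1) = 2·(-16) − 0·20 + (-5)·(-10) = 18.
Characteristic polynomial: λ³ − 45λ − 18 = 0.
Substitute λ = y + (tr M)/3 = y + 0.000000 to remove the quadratic term: y³ + p·y + q = 0 with p = s − (tr M)²/3 = -45.000000 and q = −2(tr M)³/27 + (tr M)·s/3 − det M = -18.000000.
Three real roots ⇒ use the trigonometric (Viète) form: r = 2√(−p/3) = 7.745967, φ = arccos(3q/(p·r)) = arccos(0.154919) = 1.415251 rad.
y_k = r·cos(φ/3 − 2πk/3) for k = 0, 1, 2 gives y = 6.899908, -0.401438, -6.498470.
λ_k = y_k + 0.000000 gives λ = 6.8999, -0.4014, -6.4985 (check: the sum is 0.0000 = tr M).

Eigenvalues sorted in increasing order: [-6.4985, -0.4014, 6.8999].


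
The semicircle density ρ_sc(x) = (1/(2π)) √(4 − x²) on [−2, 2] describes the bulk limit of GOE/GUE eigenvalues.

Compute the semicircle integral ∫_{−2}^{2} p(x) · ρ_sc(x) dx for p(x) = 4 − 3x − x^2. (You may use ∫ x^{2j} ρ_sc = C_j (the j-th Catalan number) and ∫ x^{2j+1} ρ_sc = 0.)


Write p(x) = Σ a_i x^i, split into monomials and integrate each against ρ_sc separately.
Using ∫ x^{2j} ρ_sc = C_j = (1/(j+1)) C(2j, j) (Catalan numbers) and ∫ x^{2j+1} ρ_sc = 0 (odd monomials vanish by symmetry):
  i = 0 (even): a_0 · C_{0} = 4 · 1 = 4
  i = 1 (odd): ∫ x^1 ρ_sc = 0 (vanishes)
  i = 2 (even): a_2 · C_{1} = -1 · 1 = -1

Summing the contributions: ∫_{−2}^{2} p(x) ρ_sc(x) dx = 4 + (-1) = 3.


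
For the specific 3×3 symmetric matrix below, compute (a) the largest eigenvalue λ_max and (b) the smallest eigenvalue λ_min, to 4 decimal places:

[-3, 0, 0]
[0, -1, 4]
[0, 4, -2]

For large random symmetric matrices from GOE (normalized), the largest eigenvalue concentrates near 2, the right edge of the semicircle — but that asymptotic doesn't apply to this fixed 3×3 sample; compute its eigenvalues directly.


Since M is real symmetric, all three eigenvalues are real; they are the roots of det(λI − M) = λ³ − (tr M) λ² + s λ − det M, where s is the sum of the principal 2×2 minors.
tr M = -3 + (-1) + (-2) = -6.
s = ((-3)·(-1) − 0²) + ((-3)·(-2) − 0²) + ((-1)·(-2) − 4²) = 3 + 6 + (-14) = -5.
det M (expand along row 1) = (-3)·(-14) − 0·0 + 0·0 = 42.
Characteristic polynomial: λ³ + 6λ² − 5λ − 42 = 0.
Substitute λ = y + (tr M)/3 = y − 2.000000 to remove the quadratic term: y³ + p·y + q = 0 with p = s − (tr M)²/3 = -17.000000 and q = −2(tr M)³/27 + (tr M)·s/3 − det M = -16.000000.
Three real roots ⇒ use the trigonometric (Viète) form: r = 2√(−p/3) = 4.760952, φ = arccos(3q/(p·r)) = arccos(0.593060) = 0.935943 rad.
y_k = r·cos(φ/3 − 2πk/3) for k = 0, 1, 2 gives y = 4.531129, -1.000000, -3.531129.
λ_k = y_k − 2.000000 gives λ = 2.5311, -3.0000, -5.5311 (check: the sum is -6.0000 = tr M).

Hence λ_max = 2.5311 and λ_min = -5.5311.


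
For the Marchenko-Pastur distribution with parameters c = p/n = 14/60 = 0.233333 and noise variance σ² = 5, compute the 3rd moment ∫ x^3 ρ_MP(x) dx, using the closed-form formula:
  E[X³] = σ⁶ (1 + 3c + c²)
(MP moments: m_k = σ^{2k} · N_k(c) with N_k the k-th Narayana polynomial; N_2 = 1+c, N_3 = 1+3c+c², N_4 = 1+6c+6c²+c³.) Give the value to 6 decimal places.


E[X³] = σ⁶ (1 + 3c + c²) (third MP moment). With σ² = 5 (so σ⁶ = 125) and c = 14/60 = 0.233333: E[X³] = 125 · (1 + 3·0.233333 + (0.233333)²) = 125 · 1.754444.

So E[X^3] = 219.305556.
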